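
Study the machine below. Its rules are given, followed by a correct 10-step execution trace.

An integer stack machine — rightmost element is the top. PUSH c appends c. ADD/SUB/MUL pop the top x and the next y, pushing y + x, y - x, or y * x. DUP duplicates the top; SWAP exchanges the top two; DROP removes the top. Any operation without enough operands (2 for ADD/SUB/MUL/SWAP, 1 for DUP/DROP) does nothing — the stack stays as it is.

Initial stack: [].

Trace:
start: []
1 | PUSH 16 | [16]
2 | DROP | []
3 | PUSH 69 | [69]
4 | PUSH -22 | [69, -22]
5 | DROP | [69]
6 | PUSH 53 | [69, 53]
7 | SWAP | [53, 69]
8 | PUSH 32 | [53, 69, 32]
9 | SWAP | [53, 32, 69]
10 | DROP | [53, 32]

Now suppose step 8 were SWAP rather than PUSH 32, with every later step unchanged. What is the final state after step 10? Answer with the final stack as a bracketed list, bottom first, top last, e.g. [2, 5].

[53]

(re-executing from step 8 with the substitution; state before step 8: [53, 69])
8 | SWAP | [69, 53]
9 | SWAP | [53, 69]
10 | DROP | [53]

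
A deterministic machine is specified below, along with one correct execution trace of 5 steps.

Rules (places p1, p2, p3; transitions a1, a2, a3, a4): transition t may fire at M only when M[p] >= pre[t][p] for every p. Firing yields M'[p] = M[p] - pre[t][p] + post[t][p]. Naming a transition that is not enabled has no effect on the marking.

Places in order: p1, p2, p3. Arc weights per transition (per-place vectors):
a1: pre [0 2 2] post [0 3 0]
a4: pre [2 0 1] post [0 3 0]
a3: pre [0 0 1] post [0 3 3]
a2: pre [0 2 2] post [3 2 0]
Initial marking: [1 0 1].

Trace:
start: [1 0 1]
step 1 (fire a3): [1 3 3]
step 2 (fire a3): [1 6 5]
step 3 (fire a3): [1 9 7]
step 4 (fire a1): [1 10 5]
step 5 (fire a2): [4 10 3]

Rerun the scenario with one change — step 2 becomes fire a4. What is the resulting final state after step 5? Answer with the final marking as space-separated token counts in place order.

4 7 1

(re-executing from step 2 with the substitution; state before step 2: [1 3 3])
step 2 (fire a4): [1 3 3]
step 3 (fire a3): [1 6 5]
step 4 (fire a1): [1 7 3]
step 5 (fire a2): [4 7 1]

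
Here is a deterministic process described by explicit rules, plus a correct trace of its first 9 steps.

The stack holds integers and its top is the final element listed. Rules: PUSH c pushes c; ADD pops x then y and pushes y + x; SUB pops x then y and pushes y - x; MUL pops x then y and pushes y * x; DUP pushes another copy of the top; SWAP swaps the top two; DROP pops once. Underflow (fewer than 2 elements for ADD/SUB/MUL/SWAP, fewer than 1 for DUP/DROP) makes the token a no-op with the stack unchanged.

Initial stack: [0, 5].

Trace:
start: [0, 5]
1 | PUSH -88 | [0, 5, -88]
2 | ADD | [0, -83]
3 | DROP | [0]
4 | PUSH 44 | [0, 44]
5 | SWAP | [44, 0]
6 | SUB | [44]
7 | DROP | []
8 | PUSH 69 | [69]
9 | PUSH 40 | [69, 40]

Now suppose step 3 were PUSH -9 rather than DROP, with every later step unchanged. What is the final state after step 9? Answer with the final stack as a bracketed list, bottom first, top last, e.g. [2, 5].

[0, -83, 69, 40]

(re-executing from step 3 with the substitution; state before step 3: [0, -83])
3 | PUSH -9 | [0, -83, -9]
4 | PUSH 44 | [0, -83, -9, 44]
5 | SWAP | [0, -83, 44, -9]
6 | SUB | [0, -83, 53]
7 | DROP | [0, -83]
8 | PUSH 69 | [0, -83, 69]
9 | PUSH 40 | [0, -83, 69, 40]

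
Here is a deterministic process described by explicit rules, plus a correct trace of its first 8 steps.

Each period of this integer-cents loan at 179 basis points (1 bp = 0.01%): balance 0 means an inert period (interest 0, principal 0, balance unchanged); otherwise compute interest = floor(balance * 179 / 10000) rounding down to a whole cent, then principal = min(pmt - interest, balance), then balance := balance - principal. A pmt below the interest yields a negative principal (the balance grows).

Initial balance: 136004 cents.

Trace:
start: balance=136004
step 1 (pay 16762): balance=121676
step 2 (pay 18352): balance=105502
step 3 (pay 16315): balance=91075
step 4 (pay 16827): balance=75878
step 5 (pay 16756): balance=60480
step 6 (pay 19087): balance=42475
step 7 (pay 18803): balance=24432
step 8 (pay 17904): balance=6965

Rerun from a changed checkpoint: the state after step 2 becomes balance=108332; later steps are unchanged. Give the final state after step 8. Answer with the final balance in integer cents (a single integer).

state after step 2 := balance=108332
step 3 (pay 16315): balance=93956
step 4 (pay 16827): balance=78810
step 5 (pay 16756): balance=63464
step 6 (pay 19087): balance=45513
step 7 (pay 18803): balance=27524
step 8 (pay 17904): balance=10112

10112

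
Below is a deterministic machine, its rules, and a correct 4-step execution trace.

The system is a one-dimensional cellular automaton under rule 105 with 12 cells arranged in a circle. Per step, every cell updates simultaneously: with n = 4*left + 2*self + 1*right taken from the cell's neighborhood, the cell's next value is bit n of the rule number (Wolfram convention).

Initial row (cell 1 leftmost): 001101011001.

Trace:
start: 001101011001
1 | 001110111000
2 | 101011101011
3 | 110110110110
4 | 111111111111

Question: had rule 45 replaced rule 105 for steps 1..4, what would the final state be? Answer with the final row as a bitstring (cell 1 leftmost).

001010101100

(re-executing steps 1..4 under rule 45; state before step 1: 001101011001)
1 | 001011110001
2 | 001110000101
3 | 001000110111
4 | 001010101100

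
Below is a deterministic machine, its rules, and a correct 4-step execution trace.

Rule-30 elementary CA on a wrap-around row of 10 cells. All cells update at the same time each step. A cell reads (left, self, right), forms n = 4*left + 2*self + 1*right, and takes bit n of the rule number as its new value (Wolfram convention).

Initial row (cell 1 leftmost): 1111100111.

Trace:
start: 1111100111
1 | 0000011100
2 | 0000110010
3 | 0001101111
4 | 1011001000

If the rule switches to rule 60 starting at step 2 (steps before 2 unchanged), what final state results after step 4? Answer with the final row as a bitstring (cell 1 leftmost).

(re-executing steps 2..4 under rule 60; state before step 2: 0000011100)
2 | 0000010010
3 | 0000011011
4 | 1000010110

1000010110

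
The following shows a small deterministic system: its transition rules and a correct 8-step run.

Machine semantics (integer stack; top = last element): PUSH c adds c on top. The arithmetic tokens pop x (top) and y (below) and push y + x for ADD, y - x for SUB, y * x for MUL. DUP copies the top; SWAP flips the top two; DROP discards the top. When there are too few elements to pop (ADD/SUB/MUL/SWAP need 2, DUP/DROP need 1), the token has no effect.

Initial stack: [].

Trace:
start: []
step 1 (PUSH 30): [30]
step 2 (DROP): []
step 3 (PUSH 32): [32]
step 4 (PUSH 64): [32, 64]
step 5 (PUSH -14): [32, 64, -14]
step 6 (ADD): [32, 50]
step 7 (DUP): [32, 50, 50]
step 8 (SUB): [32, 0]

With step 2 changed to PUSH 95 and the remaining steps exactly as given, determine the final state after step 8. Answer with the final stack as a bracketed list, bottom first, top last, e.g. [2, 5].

(re-executing from step 2 with the substitution; state before step 2: [30])
step 2 (PUSH 95): [30, 95]
step 3 (PUSH 32): [30, 95, 32]
step 4 (PUSH 64): [30, 95, 32, 64]
step 5 (PUSH -14): [30, 95, 32, 64, -14]
step 6 (ADD): [30, 95, 32, 50]
step 7 (DUP): [30, 95, 32, 50, 50]
step 8 (SUB): [30, 95, 32, 0]

[30, 95, 32, 0]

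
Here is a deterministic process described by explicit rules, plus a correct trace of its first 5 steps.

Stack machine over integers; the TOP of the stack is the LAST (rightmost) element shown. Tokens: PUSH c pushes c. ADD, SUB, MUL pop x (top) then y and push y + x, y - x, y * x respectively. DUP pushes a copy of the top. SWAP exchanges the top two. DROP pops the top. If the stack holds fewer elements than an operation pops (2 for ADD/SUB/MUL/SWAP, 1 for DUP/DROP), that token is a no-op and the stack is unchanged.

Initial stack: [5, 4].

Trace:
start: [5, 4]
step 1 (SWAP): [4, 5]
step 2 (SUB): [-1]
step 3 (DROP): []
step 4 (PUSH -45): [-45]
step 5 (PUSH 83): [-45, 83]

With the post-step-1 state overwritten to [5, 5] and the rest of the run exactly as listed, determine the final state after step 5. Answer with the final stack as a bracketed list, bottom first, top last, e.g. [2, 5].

[-45, 83]

state after step 1 := [5, 5]
step 2 (SUB): [0]
step 3 (DROP): []
step 4 (PUSH -45): [-45]
step 5 (PUSH 83): [-45, 83]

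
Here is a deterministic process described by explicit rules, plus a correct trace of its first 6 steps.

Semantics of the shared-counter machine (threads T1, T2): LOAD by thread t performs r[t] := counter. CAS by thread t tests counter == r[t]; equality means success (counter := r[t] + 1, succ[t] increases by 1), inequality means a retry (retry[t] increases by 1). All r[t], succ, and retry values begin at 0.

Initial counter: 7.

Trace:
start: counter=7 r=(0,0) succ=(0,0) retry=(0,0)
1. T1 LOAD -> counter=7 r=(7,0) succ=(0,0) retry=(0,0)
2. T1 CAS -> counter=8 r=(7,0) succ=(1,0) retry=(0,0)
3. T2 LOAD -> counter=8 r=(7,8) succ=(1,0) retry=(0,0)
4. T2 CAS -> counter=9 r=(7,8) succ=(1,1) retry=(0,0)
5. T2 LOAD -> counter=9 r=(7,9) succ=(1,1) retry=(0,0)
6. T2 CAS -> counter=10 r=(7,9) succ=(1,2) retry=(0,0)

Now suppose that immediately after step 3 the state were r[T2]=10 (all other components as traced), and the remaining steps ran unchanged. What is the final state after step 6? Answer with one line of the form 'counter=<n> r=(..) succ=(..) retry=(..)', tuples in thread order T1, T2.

state after step 3 := counter=8 r=(7,10) succ=(1,0) retry=(0,0)
4. T2 CAS -> counter=8 r=(7,10) succ=(1,0) retry=(0,1)
5. T2 LOAD -> counter=8 r=(7,8) succ=(1,0) retry=(0,1)
6. T2 CAS -> counter=9 r=(7,8) succ=(1,1) retry=(0,1)

counter=9 r=(7,8) succ=(1,1) retry=(0,1)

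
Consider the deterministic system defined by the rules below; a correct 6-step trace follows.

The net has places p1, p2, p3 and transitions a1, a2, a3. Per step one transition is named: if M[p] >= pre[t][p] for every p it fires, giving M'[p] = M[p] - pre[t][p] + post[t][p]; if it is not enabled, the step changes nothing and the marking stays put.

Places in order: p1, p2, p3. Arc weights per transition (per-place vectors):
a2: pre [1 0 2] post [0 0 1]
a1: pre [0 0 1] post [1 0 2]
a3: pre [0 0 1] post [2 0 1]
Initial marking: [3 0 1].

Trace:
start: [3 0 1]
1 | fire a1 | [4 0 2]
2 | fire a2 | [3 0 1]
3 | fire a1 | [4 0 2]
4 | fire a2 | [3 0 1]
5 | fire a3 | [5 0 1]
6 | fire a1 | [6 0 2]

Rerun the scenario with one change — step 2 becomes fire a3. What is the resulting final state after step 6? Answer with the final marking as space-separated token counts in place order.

(re-executing from step 2 with the substitution; state before step 2: [4 0 2])
2 | fire a3 | [6 0 2]
3 | fire a1 | [7 0 3]
4 | fire a2 | [6 0 2]
5 | fire a3 | [8 0 2]
6 | fire a1 | [9 0 3]

9 0 3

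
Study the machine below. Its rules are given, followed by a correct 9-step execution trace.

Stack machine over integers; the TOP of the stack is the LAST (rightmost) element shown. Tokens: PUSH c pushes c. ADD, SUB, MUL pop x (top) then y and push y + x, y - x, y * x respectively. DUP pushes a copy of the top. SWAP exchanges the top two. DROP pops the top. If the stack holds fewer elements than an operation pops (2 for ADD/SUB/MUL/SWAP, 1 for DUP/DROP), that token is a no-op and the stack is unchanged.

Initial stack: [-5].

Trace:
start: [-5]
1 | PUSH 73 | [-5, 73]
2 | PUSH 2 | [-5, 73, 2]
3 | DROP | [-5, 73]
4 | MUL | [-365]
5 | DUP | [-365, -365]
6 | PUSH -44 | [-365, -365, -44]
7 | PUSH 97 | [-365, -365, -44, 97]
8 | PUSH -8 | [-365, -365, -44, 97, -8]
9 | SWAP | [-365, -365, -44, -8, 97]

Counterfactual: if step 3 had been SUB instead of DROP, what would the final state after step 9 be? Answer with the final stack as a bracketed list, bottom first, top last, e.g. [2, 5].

(re-executing from step 3 with the substitution; state before step 3: [-5, 73, 2])
3 | SUB | [-5, 71]
4 | MUL | [-355]
5 | DUP | [-355, -355]
6 | PUSH -44 | [-355, -355, -44]
7 | PUSH 97 | [-355, -355, -44, 97]
8 | PUSH -8 | [-355, -355, -44, 97, -8]
9 | SWAP | [-355, -355, -44, -8, 97]

[-355, -355, -44, -8, 97]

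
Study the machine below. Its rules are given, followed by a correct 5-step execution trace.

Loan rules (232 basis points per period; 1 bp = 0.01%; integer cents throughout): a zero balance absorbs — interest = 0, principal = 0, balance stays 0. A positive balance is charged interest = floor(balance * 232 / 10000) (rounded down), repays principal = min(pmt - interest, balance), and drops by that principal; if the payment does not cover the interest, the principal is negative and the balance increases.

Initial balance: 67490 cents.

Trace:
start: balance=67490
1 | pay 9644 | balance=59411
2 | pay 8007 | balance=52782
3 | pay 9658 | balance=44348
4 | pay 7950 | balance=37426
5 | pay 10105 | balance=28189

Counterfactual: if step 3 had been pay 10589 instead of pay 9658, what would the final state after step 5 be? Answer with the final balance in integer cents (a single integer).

27215

(re-executing from step 3 with the substitution; state before step 3: balance=52782)
3 | pay 10589 | balance=43417
4 | pay 7950 | balance=36474
5 | pay 10105 | balance=27215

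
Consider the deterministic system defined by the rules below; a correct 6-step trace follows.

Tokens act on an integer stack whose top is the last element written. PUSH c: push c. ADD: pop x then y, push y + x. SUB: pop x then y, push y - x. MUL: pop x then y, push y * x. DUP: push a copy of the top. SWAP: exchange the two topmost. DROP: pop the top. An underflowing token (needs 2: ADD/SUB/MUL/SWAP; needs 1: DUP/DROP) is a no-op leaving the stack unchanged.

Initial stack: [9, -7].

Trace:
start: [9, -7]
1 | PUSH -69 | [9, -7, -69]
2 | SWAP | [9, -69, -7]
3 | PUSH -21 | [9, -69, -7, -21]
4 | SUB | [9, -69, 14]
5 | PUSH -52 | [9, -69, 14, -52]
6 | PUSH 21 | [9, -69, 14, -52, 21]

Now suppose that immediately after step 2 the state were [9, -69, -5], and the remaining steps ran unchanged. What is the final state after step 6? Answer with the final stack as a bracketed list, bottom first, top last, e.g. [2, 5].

state after step 2 := [9, -69, -5]
3 | PUSH -21 | [9, -69, -5, -21]
4 | SUB | [9, -69, 16]
5 | PUSH -52 | [9, -69, 16, -52]
6 | PUSH 21 | [9, -69, 16, -52, 21]

[9, -69, 16, -52, 21]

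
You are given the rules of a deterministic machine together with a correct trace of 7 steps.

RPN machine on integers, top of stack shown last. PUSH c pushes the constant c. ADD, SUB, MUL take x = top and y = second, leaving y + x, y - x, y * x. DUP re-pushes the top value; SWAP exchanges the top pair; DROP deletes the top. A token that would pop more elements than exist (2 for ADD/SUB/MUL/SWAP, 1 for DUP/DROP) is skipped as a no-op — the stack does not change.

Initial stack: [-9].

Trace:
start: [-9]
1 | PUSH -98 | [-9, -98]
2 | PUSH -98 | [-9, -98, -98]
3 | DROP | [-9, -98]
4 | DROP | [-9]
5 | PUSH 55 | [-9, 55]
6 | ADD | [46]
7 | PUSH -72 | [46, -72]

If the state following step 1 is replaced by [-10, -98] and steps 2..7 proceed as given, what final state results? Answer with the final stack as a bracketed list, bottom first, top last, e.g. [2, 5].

[45, -72]

state after step 1 := [-10, -98]
2 | PUSH -98 | [-10, -98, -98]
3 | DROP | [-10, -98]
4 | DROP | [-10]
5 | PUSH 55 | [-10, 55]
6 | ADD | [45]
7 | PUSH -72 | [45, -72]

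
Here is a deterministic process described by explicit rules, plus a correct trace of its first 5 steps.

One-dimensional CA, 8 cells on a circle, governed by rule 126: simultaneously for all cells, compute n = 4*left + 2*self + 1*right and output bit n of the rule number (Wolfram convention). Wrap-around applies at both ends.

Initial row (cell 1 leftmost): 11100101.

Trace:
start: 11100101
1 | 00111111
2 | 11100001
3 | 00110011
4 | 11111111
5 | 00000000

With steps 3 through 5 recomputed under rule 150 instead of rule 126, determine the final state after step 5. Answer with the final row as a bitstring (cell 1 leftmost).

(re-executing steps 3..5 under rule 150; state before step 3: 11100001)
3 | 11010010
4 | 00011110
5 | 00101101

00101101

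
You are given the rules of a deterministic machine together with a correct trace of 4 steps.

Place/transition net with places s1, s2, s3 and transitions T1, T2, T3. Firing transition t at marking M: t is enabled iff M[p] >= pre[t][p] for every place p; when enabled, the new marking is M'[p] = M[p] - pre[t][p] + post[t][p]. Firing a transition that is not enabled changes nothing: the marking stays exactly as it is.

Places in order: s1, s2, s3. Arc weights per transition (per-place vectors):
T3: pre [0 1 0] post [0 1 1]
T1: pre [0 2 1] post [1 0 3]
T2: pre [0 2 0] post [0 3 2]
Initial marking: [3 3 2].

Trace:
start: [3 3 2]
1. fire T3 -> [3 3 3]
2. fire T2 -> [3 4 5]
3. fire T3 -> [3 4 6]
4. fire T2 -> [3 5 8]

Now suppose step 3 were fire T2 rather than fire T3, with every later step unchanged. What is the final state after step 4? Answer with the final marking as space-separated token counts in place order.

(re-executing from step 3 with the substitution; state before step 3: [3 4 5])
3. fire T2 -> [3 5 7]
4. fire T2 -> [3 6 9]

3 6 9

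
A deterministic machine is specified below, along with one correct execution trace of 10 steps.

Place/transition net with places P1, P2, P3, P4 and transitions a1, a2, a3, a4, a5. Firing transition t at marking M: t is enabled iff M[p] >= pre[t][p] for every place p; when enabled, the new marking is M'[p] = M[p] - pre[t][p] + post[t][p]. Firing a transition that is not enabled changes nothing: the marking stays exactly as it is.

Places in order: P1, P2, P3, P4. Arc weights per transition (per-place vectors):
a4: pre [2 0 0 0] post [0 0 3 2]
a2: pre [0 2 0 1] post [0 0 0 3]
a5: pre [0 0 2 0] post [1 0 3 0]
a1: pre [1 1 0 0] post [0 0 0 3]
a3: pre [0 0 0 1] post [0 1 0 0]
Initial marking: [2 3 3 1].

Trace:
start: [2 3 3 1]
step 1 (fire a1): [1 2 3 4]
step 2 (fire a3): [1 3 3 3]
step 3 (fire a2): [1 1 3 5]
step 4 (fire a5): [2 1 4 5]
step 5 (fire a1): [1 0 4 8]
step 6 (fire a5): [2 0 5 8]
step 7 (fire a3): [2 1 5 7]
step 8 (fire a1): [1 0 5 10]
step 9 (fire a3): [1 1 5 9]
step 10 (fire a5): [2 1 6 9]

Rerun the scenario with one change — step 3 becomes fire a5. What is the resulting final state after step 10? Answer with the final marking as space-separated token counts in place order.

3 3 7 7

(re-executing from step 3 with the substitution; state before step 3: [1 3 3 3])
step 3 (fire a5): [2 3 4 3]
step 4 (fire a5): [3 3 5 3]
step 5 (fire a1): [2 2 5 6]
step 6 (fire a5): [3 2 6 6]
step 7 (fire a3): [3 3 6 5]
step 8 (fire a1): [2 2 6 8]
step 9 (fire a3): [2 3 6 7]
step 10 (fire a5): [3 3 7 7]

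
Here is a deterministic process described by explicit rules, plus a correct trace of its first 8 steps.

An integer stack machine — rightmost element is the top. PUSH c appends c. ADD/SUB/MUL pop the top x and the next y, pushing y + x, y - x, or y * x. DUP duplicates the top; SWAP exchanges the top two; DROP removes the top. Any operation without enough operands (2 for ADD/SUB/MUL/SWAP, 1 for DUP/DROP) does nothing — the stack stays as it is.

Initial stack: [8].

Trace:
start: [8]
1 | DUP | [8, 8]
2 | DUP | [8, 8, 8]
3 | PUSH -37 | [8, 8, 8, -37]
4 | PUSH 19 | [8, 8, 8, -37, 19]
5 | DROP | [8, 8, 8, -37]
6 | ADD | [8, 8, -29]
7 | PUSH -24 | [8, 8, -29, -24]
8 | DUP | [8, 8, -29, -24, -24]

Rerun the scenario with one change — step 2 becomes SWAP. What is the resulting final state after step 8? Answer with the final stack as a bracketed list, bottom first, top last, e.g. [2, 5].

[8, -29, -24, -24]

(re-executing from step 2 with the substitution; state before step 2: [8, 8])
2 | SWAP | [8, 8]
3 | PUSH -37 | [8, 8, -37]
4 | PUSH 19 | [8, 8, -37, 19]
5 | DROP | [8, 8, -37]
6 | ADD | [8, -29]
7 | PUSH -24 | [8, -29, -24]
8 | DUP | [8, -29, -24, -24]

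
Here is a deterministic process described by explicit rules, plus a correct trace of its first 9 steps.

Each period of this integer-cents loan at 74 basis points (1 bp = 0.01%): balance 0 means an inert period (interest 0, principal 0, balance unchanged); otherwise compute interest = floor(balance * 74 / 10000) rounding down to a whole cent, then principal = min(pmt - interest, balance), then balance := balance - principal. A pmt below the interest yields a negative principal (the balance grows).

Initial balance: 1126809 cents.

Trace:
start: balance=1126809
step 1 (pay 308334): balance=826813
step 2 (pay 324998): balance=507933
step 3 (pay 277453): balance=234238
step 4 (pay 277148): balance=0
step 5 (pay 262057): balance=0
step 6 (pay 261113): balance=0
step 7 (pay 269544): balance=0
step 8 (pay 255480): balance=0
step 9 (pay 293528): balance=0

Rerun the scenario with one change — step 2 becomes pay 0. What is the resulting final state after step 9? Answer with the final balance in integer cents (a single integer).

(re-executing from step 2 with the substitution; state before step 2: balance=826813)
step 2 (pay 0): balance=832931
step 3 (pay 277453): balance=561641
step 4 (pay 277148): balance=288649
step 5 (pay 262057): balance=28728
step 6 (pay 261113): balance=0
step 7 (pay 269544): balance=0
step 8 (pay 255480): balance=0
step 9 (pay 293528): balance=0

0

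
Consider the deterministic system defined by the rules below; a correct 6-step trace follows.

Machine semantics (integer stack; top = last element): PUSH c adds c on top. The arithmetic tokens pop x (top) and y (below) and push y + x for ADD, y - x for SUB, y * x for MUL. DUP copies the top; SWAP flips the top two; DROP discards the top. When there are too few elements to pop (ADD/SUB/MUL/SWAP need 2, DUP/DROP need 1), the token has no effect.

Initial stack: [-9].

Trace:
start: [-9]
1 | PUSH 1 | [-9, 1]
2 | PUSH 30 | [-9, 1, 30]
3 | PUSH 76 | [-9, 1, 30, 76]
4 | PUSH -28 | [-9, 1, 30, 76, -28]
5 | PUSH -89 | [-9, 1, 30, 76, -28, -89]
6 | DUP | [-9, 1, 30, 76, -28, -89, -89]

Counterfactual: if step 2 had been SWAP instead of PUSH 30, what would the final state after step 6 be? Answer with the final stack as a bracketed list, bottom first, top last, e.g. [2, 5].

(re-executing from step 2 with the substitution; state before step 2: [-9, 1])
2 | SWAP | [1, -9]
3 | PUSH 76 | [1, -9, 76]
4 | PUSH -28 | [1, -9, 76, -28]
5 | PUSH -89 | [1, -9, 76, -28, -89]
6 | DUP | [1, -9, 76, -28, -89, -89]

[1, -9, 76, -28, -89, -89]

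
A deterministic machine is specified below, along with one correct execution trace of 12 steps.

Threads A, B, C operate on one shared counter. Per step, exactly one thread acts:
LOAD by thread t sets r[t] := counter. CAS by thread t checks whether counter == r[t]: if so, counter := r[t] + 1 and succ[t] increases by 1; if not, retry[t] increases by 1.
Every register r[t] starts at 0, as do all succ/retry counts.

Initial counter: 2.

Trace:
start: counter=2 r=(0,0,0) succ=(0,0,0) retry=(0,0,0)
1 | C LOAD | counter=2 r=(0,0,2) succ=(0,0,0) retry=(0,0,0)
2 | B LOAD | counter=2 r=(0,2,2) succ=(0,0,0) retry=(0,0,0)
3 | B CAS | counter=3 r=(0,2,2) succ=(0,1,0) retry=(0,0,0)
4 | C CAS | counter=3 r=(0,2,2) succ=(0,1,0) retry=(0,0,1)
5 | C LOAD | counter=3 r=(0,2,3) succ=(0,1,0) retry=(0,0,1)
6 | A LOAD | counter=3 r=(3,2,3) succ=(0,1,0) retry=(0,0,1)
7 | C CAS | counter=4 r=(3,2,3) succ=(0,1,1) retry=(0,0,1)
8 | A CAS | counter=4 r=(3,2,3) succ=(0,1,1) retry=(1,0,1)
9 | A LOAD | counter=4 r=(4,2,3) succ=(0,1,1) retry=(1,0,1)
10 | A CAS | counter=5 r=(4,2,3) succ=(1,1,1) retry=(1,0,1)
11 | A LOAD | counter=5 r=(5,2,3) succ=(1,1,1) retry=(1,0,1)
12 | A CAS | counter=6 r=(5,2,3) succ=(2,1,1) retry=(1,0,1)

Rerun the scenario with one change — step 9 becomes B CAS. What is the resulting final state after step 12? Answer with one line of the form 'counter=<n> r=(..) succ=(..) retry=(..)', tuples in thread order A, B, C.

counter=5 r=(4,2,3) succ=(1,1,1) retry=(2,1,1)

(re-executing from step 9 with the substitution; state before step 9: counter=4 r=(3,2,3) succ=(0,1,1) retry=(1,0,1))
9 | B CAS | counter=4 r=(3,2,3) succ=(0,1,1) retry=(1,1,1)
10 | A CAS | counter=4 r=(3,2,3) succ=(0,1,1) retry=(2,1,1)
11 | A LOAD | counter=4 r=(4,2,3) succ=(0,1,1) retry=(2,1,1)
12 | A CAS | counter=5 r=(4,2,3) succ=(1,1,1) retry=(2,1,1)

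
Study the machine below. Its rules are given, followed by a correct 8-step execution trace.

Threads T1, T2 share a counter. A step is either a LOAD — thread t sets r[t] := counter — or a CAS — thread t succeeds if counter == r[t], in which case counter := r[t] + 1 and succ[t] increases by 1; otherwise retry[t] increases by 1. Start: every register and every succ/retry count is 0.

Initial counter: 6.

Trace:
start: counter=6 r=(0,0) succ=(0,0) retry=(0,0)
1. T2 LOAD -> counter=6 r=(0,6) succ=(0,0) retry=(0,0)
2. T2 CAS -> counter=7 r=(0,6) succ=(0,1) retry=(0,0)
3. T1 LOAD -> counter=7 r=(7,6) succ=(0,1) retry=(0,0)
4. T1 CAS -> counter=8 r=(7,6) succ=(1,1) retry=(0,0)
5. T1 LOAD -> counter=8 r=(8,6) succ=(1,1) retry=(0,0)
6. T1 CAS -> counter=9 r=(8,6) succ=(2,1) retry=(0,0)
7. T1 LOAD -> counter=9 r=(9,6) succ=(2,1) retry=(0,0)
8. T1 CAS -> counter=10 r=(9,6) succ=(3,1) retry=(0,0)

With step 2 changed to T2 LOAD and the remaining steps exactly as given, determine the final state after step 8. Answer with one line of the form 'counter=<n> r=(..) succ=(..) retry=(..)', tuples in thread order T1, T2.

(re-executing from step 2 with the substitution; state before step 2: counter=6 r=(0,6) succ=(0,0) retry=(0,0))
2. T2 LOAD -> counter=6 r=(0,6) succ=(0,0) retry=(0,0)
3. T1 LOAD -> counter=6 r=(6,6) succ=(0,0) retry=(0,0)
4. T1 CAS -> counter=7 r=(6,6) succ=(1,0) retry=(0,0)
5. T1 LOAD -> counter=7 r=(7,6) succ=(1,0) retry=(0,0)
6. T1 CAS -> counter=8 r=(7,6) succ=(2,0) retry=(0,0)
7. T1 LOAD -> counter=8 r=(8,6) succ=(2,0) retry=(0,0)
8. T1 CAS -> counter=9 r=(8,6) succ=(3,0) retry=(0,0)

counter=9 r=(8,6) succ=(3,0) retry=(0,0)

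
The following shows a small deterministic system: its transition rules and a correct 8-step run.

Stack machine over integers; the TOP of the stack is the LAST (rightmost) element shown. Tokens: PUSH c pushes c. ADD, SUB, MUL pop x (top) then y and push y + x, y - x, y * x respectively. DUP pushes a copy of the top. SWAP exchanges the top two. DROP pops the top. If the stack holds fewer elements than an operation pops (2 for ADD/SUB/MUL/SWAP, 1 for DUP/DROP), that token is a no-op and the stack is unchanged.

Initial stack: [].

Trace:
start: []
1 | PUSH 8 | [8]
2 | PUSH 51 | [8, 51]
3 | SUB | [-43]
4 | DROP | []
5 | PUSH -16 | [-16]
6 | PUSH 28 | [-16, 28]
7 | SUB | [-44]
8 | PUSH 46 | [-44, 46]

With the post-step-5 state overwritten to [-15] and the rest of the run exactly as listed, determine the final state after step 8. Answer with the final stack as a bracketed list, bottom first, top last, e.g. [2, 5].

[-43, 46]

state after step 5 := [-15]
6 | PUSH 28 | [-15, 28]
7 | SUB | [-43]
8 | PUSH 46 | [-43, 46]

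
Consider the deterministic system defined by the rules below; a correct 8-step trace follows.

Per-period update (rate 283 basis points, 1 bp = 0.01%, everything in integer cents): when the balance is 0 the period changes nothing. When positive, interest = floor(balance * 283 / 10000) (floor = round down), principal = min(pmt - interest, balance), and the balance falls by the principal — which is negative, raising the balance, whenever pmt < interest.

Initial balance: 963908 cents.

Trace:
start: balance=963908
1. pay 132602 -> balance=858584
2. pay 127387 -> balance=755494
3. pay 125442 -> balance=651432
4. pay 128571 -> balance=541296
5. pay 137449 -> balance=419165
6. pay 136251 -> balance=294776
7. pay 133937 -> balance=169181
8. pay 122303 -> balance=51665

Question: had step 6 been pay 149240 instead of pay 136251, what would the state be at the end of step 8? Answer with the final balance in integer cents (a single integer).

(re-executing from step 6 with the substitution; state before step 6: balance=419165)
6. pay 149240 -> balance=281787
7. pay 133937 -> balance=155824
8. pay 122303 -> balance=37930

37930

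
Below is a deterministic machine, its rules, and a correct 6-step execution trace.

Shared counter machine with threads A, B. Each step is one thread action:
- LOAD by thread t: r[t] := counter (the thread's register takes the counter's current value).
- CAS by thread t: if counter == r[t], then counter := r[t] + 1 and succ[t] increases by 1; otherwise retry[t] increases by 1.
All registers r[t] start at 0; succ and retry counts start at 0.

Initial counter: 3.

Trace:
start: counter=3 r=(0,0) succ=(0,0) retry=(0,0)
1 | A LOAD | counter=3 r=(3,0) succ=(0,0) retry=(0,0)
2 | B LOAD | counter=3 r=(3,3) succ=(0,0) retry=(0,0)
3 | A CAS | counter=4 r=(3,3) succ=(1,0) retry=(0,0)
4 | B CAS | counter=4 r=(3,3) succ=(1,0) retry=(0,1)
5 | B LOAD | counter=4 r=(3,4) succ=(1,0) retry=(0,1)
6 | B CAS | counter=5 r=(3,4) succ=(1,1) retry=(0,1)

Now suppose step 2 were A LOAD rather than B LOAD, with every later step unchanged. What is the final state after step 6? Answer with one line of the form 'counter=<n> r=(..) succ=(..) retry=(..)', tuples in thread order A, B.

(re-executing from step 2 with the substitution; state before step 2: counter=3 r=(3,0) succ=(0,0) retry=(0,0))
2 | A LOAD | counter=3 r=(3,0) succ=(0,0) retry=(0,0)
3 | A CAS | counter=4 r=(3,0) succ=(1,0) retry=(0,0)
4 | B CAS | counter=4 r=(3,0) succ=(1,0) retry=(0,1)
5 | B LOAD | counter=4 r=(3,4) succ=(1,0) retry=(0,1)
6 | B CAS | counter=5 r=(3,4) succ=(1,1) retry=(0,1)

counter=5 r=(3,4) succ=(1,1) retry=(0,1)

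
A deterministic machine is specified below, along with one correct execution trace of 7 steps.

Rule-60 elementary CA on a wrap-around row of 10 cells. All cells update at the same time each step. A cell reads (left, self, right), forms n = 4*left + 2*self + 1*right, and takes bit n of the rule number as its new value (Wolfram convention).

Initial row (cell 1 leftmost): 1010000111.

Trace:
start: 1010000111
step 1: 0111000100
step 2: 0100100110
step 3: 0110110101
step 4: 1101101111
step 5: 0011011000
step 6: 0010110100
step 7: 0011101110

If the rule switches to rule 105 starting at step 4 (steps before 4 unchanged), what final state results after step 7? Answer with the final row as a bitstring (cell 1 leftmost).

1110111000

(re-executing steps 4..7 under rule 105; state before step 4: 0110110101)
step 4: 1111111010
step 5: 1000001101
step 6: 1011101111
step 7: 1110111000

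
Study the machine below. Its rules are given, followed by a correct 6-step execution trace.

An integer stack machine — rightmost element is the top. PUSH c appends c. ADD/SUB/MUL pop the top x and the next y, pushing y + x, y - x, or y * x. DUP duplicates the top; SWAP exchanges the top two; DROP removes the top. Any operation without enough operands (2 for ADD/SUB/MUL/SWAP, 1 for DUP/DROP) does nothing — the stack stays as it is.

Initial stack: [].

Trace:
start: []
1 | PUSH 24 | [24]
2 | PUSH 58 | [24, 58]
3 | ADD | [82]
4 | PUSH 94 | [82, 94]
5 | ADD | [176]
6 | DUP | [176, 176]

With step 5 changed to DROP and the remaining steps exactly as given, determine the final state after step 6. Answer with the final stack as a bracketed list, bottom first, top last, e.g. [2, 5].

[82, 82]

(re-executing from step 5 with the substitution; state before step 5: [82, 94])
5 | DROP | [82]
6 | DUP | [82, 82]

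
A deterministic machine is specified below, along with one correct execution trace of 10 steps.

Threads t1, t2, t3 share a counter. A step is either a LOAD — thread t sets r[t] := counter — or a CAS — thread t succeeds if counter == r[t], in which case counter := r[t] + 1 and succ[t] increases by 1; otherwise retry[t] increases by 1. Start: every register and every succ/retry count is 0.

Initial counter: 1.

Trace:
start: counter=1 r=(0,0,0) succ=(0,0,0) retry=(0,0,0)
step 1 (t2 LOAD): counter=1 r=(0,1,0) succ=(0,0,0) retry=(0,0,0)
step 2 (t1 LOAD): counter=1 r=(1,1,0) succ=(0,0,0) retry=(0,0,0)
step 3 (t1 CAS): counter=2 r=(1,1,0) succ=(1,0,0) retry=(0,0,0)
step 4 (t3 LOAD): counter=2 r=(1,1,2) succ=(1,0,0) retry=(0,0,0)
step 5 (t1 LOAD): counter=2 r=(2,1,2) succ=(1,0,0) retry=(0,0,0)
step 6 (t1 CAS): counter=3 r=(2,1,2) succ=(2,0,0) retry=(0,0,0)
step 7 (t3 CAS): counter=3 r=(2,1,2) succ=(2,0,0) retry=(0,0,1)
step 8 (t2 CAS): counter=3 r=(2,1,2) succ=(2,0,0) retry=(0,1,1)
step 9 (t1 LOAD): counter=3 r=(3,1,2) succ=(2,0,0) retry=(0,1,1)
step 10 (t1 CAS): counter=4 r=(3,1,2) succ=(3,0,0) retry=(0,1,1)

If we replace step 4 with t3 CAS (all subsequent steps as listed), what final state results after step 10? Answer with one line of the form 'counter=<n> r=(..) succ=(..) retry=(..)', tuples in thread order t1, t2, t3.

counter=4 r=(3,1,0) succ=(3,0,0) retry=(0,1,2)

(re-executing from step 4 with the substitution; state before step 4: counter=2 r=(1,1,0) succ=(1,0,0) retry=(0,0,0))
step 4 (t3 CAS): counter=2 r=(1,1,0) succ=(1,0,0) retry=(0,0,1)
step 5 (t1 LOAD): counter=2 r=(2,1,0) succ=(1,0,0) retry=(0,0,1)
step 6 (t1 CAS): counter=3 r=(2,1,0) succ=(2,0,0) retry=(0,0,1)
step 7 (t3 CAS): counter=3 r=(2,1,0) succ=(2,0,0) retry=(0,0,2)
step 8 (t2 CAS): counter=3 r=(2,1,0) succ=(2,0,0) retry=(0,1,2)
step 9 (t1 LOAD): counter=3 r=(3,1,0) succ=(2,0,0) retry=(0,1,2)
step 10 (t1 CAS): counter=4 r=(3,1,0) succ=(3,0,0) retry=(0,1,2)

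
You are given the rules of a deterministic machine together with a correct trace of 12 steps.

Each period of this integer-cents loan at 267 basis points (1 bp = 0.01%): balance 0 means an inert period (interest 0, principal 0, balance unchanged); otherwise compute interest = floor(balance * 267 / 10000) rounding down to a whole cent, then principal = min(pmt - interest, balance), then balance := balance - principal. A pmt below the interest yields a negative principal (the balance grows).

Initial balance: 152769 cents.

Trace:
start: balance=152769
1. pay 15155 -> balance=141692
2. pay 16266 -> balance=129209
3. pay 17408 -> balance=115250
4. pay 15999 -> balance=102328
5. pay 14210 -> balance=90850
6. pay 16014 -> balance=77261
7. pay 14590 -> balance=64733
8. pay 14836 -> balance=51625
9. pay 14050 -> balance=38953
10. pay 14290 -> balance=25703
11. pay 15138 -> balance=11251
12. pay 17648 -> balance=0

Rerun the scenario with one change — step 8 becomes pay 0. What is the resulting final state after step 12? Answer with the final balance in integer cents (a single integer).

10387

(re-executing from step 8 with the substitution; state before step 8: balance=64733)
8. pay 0 -> balance=66461
9. pay 14050 -> balance=54185
10. pay 14290 -> balance=41341
11. pay 15138 -> balance=27306
12. pay 17648 -> balance=10387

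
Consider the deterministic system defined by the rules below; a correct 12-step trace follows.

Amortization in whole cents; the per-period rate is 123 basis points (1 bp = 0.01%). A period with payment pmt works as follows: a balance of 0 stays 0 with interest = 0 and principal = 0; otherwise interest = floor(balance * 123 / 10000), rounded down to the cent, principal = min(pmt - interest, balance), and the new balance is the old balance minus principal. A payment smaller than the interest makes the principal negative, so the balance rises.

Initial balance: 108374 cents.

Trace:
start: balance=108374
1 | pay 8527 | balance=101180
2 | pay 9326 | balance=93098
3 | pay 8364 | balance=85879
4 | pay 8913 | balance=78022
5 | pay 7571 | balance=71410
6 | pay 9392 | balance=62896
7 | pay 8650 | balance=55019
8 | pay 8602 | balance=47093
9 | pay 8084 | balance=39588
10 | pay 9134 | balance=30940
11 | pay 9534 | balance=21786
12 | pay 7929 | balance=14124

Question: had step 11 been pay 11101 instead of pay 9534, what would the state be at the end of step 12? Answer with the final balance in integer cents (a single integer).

12538

(re-executing from step 11 with the substitution; state before step 11: balance=30940)
11 | pay 11101 | balance=20219
12 | pay 7929 | balance=12538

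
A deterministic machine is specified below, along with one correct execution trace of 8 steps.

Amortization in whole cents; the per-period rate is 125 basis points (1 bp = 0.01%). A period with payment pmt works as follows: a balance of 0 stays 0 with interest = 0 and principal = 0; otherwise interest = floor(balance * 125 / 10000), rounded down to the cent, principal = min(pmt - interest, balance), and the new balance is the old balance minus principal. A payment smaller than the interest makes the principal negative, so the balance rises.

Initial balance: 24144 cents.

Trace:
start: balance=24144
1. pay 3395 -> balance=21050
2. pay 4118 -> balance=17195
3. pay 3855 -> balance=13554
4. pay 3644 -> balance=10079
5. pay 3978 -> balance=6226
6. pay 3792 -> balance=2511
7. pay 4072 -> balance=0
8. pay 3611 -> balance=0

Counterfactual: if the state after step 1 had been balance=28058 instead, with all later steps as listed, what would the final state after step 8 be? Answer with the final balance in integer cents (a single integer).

state after step 1 := balance=28058
2. pay 4118 -> balance=24290
3. pay 3855 -> balance=20738
4. pay 3644 -> balance=17353
5. pay 3978 -> balance=13591
6. pay 3792 -> balance=9968
7. pay 4072 -> balance=6020
8. pay 3611 -> balance=2484

2484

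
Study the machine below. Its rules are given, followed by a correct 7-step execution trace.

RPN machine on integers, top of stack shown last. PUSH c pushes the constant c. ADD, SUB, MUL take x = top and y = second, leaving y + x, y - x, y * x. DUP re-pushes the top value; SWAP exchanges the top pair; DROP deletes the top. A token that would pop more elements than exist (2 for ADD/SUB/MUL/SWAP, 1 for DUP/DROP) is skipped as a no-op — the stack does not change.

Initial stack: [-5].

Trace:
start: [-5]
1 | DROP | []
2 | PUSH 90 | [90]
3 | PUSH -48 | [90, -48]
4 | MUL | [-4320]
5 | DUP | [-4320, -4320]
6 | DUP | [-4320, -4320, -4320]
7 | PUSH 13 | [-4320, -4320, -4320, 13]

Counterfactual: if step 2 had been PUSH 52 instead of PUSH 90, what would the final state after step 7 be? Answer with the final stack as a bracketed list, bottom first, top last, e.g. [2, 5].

(re-executing from step 2 with the substitution; state before step 2: [])
2 | PUSH 52 | [52]
3 | PUSH -48 | [52, -48]
4 | MUL | [-2496]
5 | DUP | [-2496, -2496]
6 | DUP | [-2496, -2496, -2496]
7 | PUSH 13 | [-2496, -2496, -2496, 13]

[-2496, -2496, -2496, 13]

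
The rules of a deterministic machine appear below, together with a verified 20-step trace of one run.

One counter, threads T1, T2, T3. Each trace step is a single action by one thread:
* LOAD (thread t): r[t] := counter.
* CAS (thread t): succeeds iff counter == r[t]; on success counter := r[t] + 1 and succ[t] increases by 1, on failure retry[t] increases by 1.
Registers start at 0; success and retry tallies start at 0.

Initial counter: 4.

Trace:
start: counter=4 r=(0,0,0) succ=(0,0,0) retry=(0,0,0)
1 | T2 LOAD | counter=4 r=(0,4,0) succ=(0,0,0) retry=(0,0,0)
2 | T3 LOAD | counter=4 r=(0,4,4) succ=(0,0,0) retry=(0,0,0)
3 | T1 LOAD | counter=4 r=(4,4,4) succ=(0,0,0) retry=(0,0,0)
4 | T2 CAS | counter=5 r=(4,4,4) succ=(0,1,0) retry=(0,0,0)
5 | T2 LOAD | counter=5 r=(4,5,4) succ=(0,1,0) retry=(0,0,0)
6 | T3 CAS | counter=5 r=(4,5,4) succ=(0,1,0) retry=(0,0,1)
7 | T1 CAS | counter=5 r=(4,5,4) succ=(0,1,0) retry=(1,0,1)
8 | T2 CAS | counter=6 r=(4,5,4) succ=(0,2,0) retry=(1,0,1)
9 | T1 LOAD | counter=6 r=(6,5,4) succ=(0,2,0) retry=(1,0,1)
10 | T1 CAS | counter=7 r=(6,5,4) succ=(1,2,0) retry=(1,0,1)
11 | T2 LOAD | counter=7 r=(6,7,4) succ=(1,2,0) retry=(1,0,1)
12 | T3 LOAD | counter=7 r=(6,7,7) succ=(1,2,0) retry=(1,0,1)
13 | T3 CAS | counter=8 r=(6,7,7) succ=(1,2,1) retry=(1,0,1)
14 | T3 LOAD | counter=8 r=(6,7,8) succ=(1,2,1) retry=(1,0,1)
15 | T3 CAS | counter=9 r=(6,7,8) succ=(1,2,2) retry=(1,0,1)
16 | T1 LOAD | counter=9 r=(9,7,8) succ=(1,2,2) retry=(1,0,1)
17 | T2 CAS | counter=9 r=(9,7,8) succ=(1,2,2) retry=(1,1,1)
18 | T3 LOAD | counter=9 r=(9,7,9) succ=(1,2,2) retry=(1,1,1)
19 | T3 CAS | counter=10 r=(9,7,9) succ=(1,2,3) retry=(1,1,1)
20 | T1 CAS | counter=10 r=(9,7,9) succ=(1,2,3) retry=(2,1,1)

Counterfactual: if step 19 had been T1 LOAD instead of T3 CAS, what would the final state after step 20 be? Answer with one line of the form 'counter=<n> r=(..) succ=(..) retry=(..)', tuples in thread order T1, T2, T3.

(re-executing from step 19 with the substitution; state before step 19: counter=9 r=(9,7,9) succ=(1,2,2) retry=(1,1,1))
19 | T1 LOAD | counter=9 r=(9,7,9) succ=(1,2,2) retry=(1,1,1)
20 | T1 CAS | counter=10 r=(9,7,9) succ=(2,2,2) retry=(1,1,1)

counter=10 r=(9,7,9) succ=(2,2,2) retry=(1,1,1)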